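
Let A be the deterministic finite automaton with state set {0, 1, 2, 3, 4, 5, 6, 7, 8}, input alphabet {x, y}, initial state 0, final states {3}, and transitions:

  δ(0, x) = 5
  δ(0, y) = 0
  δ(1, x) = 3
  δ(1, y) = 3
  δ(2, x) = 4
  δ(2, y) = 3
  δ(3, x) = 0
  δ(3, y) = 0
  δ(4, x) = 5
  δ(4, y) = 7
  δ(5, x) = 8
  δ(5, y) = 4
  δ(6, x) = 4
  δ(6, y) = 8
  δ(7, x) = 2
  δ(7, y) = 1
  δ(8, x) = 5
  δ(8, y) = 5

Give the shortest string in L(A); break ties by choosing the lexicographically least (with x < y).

A breadth-first search from 0 reaches an accepting state first via the path 0 → 5 → 4 → 7 → 2 → 3 on input xyyxy.
No string of length < 5 is accepted (BFS exhausts all shorter strings without reaching an accepting state), and xyyxy is the lexicographically least accepting string of length 5.

xyyxy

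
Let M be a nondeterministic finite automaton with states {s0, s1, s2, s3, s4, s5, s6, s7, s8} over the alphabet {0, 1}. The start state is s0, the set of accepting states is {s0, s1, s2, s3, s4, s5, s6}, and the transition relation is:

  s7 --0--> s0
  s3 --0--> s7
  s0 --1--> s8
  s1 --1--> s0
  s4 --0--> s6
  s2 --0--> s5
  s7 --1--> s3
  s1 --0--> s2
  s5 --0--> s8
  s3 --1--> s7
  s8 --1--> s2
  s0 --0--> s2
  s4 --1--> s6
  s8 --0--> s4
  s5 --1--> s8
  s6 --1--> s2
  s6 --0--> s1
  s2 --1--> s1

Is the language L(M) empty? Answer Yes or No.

The empty string ε is accepted: the run s0 ends in the accepting state s0.
Since at least one string is accepted, L(M) is not empty.

No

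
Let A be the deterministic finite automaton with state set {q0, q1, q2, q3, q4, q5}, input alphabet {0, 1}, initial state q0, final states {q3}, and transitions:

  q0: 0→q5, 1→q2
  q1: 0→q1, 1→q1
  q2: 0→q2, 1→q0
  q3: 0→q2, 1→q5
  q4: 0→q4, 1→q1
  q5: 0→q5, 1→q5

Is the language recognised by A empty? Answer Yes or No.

The states reachable from the start state are {q0, q2, q5}.
None of the accepting states {q3} is reachable, so no string is accepted and L(A) = ∅.

Yes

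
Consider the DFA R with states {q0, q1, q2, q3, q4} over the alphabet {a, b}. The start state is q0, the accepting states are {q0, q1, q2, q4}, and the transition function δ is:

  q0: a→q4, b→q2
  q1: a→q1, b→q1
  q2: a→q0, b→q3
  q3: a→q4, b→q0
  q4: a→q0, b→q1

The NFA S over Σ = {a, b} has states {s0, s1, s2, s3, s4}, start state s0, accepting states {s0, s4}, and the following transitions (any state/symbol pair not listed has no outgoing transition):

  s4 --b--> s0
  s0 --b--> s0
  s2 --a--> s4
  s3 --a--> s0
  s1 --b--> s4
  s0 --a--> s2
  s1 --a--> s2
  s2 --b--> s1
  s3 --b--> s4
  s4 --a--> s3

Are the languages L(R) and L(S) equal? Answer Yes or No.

No

The string a is accepted by R but rejected by S.
So L(R) ≠ L(S).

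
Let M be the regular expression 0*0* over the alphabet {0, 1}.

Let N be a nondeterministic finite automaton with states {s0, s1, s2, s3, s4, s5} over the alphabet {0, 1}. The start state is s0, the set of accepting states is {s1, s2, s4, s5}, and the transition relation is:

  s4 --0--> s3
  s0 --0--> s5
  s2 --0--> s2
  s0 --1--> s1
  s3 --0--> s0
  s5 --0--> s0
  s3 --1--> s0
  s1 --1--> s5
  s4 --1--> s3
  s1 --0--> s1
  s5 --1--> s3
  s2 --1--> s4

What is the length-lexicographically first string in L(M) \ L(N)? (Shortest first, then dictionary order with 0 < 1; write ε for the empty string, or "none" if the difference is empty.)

The empty string ε is accepted by M but not by N.
Since ε is the unique shortest string, it is the required witness.

ε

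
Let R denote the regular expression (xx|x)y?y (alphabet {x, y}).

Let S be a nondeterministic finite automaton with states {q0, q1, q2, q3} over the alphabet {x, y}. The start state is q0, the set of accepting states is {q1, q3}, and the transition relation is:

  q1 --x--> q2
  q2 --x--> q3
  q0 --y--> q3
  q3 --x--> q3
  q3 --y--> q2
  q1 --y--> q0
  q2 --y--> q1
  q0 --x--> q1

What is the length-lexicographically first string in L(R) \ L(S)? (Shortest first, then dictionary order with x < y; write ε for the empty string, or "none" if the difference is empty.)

The string xy is accepted by R but not by S.
No shorter string lies in the difference, and xy is the lexicographically first length-2 string in L(R) \ L(S).

xy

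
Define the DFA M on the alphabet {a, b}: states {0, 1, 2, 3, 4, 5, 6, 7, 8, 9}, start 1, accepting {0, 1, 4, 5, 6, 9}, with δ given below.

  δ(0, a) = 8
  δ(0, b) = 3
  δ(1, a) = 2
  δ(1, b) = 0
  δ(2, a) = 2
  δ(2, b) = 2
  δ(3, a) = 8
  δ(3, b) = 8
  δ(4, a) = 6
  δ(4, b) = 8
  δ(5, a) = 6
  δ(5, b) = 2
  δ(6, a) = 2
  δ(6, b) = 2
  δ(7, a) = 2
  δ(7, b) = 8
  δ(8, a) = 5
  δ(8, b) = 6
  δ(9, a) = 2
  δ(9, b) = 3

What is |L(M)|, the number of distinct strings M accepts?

11

The useful subgraph on states {0, 1, 3, 5, 6, 8} is acyclic, so L(M) is finite; the longest accepting path visits 6 useful states, giving maximum string length 5.
Counting accepting paths from 1 by length: 1 of length 0, 1 of length 1, 2 of length 3, 5 of length 4, 2 of length 5. Total 11.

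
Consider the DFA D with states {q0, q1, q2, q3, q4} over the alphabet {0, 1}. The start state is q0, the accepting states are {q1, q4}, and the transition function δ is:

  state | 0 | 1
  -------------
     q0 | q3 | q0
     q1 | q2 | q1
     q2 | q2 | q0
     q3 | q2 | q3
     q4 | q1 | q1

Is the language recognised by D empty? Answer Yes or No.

The states reachable from the start state are {q0, q2, q3}.
None of the accepting states {q1, q4} is reachable, so no string is accepted and L(D) = ∅.

Yes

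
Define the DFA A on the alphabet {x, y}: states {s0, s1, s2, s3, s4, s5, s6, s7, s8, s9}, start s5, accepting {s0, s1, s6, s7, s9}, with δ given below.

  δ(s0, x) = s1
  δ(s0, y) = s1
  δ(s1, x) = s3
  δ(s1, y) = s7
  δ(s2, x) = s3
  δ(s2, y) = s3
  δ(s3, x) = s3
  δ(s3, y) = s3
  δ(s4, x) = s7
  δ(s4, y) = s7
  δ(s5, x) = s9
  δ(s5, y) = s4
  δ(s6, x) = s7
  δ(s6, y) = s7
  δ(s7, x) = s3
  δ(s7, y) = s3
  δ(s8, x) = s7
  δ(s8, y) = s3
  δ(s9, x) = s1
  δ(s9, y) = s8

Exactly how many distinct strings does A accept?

The useful subgraph on states {s1, s4, s5, s7, s8, s9} is acyclic, so L(A) is finite; the longest accepting path visits 4 useful states, giving maximum string length 3.
Counting accepting paths from s5 by length: 1 of length 1, 3 of length 2, 2 of length 3. Total 6.

6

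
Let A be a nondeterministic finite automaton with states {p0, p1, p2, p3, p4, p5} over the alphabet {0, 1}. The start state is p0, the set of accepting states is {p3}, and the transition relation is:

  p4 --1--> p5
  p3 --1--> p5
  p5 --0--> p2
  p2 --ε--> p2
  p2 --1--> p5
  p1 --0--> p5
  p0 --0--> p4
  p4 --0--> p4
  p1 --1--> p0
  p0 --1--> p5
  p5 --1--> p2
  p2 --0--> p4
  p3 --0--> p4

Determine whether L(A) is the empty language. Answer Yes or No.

Yes

The states reachable from the start state are {p0, p2, p4, p5}.
None of the accepting states {p3} is reachable, so no string is accepted and L(A) = ∅.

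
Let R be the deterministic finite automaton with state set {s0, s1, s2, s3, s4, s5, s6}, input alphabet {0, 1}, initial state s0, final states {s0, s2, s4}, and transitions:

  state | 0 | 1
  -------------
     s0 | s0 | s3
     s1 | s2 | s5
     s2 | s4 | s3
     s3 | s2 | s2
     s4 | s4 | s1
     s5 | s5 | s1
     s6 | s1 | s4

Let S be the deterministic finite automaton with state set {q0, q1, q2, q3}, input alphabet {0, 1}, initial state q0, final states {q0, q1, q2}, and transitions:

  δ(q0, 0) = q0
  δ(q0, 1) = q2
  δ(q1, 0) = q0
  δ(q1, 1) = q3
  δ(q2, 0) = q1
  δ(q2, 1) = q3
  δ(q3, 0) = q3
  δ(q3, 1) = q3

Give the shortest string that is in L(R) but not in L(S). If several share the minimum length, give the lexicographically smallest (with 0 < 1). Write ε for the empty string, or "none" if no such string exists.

11

The string 11 is accepted by R but not by S.
No shorter string lies in the difference, and 11 is the lexicographically first length-2 string in L(R) \ L(S).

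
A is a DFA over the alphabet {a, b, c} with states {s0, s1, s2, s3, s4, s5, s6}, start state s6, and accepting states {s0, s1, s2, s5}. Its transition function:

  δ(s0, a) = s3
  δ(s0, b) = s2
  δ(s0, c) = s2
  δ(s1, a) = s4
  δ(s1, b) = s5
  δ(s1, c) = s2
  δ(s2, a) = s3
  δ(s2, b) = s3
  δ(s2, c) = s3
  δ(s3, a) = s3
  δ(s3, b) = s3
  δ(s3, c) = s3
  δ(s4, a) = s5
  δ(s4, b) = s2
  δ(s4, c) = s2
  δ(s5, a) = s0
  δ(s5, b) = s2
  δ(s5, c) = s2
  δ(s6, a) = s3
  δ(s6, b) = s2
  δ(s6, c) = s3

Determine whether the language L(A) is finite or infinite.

finite

The useful states (reachable from s6 and able to reach an accepting state) are {s2, s6}.
Restricted to these states the transition graph has no cycle, so every accepting path has bounded length and L is finite.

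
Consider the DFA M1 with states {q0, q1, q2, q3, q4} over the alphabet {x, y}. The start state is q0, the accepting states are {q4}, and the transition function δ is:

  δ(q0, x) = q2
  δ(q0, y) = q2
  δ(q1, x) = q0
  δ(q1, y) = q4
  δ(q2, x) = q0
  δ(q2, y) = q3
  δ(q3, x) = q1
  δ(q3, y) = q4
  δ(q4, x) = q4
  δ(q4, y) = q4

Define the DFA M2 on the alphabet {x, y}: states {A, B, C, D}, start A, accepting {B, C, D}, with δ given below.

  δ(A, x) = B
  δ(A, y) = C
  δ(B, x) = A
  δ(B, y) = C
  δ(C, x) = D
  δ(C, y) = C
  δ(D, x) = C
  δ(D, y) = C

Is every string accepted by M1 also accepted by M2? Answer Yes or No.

Exploring the product automaton M1 × M2 from the start pair (q0, A), following both machines on each input symbol, reaches 10 state pairs: (q0, A), (q2, B), (q2, C), (q3, C), (q0, D), (q1, D), (q4, C), (q0, C), (q4, D), (q2, D).
M1 accepts in {q4} and M2 accepts in {B, C, D}. The reachable pairs whose M1-component is accepting are (q4, C), (q4, D); in each of them the M2-component is accepting too, so the product for L(M1) \ L(M2) (M1-component accepting, M2-component rejecting) has no reachable accepting pair and the difference is empty.
Hence every string in L(M1) is also in L(M2).

Yes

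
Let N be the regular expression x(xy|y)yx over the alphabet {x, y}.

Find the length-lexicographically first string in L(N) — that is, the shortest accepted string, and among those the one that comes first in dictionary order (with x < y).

xyyx

By inspection of the expression, no string of length less than 4 matches, and xyyx is the lexicographically first match of length 4.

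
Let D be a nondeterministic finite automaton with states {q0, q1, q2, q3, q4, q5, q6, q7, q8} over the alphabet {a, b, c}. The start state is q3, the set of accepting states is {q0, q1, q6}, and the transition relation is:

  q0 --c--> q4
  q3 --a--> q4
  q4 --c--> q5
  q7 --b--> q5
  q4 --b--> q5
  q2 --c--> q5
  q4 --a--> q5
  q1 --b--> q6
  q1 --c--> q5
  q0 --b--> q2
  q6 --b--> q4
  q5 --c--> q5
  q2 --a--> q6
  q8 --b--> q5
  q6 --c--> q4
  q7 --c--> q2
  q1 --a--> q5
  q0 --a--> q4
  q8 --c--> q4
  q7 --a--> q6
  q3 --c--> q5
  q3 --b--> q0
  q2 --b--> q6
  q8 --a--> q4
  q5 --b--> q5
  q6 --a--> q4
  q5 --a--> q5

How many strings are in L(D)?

3

The useful subgraph on states {q0, q2, q3, q6} is acyclic, so L(D) is finite; the longest accepting path visits 4 useful states, giving maximum string length 3.
Counting accepting paths from q3 by length: 1 of length 1, 2 of length 3. Total 3.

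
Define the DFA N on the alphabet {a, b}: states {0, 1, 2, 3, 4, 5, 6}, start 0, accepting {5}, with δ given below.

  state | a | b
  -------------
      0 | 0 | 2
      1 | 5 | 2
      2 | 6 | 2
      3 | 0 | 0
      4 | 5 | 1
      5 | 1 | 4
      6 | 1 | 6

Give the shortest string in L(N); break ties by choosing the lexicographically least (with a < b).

A breadth-first search from 0 reaches an accepting state first via the path 0 → 2 → 6 → 1 → 5 on input baaa.
No string of length < 4 is accepted (BFS exhausts all shorter strings without reaching an accepting state), and baaa is the lexicographically least accepting string of length 4.

baaa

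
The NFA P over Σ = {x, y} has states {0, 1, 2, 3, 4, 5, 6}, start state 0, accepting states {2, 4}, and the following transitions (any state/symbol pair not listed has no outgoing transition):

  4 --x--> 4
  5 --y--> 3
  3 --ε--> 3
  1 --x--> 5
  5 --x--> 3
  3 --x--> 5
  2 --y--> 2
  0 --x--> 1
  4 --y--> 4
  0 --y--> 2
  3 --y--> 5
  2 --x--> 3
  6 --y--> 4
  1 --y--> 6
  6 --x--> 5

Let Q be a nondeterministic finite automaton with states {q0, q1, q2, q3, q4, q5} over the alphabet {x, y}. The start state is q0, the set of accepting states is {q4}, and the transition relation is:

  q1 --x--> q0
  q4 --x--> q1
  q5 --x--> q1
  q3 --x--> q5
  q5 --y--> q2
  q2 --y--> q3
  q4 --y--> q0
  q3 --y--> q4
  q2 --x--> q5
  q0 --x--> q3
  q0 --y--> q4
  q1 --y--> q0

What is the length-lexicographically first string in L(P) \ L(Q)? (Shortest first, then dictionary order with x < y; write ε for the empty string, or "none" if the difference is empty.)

The string yy is accepted by P but not by Q.
No shorter string lies in the difference, and yy is the lexicographically first length-2 string in L(P) \ L(Q).

yy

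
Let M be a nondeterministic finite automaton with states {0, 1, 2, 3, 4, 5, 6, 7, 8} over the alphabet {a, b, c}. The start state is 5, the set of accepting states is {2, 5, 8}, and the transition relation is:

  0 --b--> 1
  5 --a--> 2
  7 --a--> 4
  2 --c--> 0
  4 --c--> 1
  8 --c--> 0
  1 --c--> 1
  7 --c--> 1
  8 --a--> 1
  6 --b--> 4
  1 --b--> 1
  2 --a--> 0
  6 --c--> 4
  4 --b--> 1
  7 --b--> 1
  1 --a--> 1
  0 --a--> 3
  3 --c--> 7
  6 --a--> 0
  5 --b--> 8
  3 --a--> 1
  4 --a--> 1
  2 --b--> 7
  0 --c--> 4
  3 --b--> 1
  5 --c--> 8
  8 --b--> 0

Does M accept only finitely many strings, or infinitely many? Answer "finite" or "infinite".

finite

The useful states (reachable from 5 and able to reach an accepting state) are {2, 5, 8}.
Restricted to these states the transition graph has no cycle, so every accepting path has bounded length and L is finite.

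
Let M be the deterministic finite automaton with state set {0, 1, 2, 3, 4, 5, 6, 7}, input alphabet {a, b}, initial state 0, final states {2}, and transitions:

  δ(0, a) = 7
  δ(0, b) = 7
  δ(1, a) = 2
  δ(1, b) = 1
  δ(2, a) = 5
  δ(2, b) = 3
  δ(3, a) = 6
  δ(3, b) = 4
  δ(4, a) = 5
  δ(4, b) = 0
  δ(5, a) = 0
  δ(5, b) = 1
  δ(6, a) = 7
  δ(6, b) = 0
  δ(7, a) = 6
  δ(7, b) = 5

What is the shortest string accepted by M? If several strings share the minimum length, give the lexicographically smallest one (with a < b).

A breadth-first search from 0 reaches an accepting state first via the path 0 → 7 → 5 → 1 → 2 on input abba.
No string of length < 4 is accepted (BFS exhausts all shorter strings without reaching an accepting state), and abba is the lexicographically least accepting string of length 4.

abba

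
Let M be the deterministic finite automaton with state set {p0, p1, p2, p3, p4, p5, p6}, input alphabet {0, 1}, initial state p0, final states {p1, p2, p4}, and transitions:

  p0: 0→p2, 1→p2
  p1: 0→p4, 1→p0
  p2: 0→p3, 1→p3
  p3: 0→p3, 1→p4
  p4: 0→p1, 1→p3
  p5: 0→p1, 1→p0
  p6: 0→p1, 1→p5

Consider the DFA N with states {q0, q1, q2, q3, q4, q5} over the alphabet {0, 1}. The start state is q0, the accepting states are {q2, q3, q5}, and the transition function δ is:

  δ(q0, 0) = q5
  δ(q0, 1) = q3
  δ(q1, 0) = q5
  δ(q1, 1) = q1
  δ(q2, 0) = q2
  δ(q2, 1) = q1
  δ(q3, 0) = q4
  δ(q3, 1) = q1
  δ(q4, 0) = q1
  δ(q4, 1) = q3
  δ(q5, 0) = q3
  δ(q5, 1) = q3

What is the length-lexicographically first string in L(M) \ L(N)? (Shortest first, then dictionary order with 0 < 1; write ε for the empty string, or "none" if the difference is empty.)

The string 001 is accepted by M but not by N.
No shorter string lies in the difference, and 001 is the lexicographically first length-3 string in L(M) \ L(N).

001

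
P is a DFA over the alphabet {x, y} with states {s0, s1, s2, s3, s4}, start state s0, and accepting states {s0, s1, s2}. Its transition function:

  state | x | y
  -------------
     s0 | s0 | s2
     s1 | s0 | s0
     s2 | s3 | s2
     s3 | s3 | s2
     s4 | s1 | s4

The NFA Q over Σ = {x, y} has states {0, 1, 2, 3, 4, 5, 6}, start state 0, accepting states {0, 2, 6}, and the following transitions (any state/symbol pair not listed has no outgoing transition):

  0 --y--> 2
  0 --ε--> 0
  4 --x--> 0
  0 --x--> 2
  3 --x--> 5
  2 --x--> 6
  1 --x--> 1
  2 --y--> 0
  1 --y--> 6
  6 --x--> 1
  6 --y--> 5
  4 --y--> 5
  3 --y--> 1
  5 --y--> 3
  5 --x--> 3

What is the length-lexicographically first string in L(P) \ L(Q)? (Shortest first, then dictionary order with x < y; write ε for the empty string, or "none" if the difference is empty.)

The string xxx is accepted by P but not by Q.
No shorter string lies in the difference, and xxx is the lexicographically first length-3 string in L(P) \ L(Q).

xxx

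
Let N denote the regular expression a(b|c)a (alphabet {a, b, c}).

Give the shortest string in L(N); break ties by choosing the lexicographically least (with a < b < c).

By inspection of the expression, no string of length less than 3 matches, and aba is the lexicographically first match of length 3.

aba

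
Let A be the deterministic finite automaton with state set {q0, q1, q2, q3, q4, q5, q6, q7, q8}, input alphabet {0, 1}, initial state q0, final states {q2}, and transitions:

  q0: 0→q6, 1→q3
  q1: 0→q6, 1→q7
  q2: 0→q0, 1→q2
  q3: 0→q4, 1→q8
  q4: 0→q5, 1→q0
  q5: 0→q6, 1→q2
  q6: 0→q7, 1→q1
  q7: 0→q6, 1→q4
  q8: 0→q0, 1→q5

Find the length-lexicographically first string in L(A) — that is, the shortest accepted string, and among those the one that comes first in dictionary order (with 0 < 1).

A breadth-first search from q0 reaches an accepting state first via the path q0 → q3 → q4 → q5 → q2 on input 1001.
No string of length < 4 is accepted (BFS exhausts all shorter strings without reaching an accepting state), and 1001 is the lexicographically least accepting string of length 4.

1001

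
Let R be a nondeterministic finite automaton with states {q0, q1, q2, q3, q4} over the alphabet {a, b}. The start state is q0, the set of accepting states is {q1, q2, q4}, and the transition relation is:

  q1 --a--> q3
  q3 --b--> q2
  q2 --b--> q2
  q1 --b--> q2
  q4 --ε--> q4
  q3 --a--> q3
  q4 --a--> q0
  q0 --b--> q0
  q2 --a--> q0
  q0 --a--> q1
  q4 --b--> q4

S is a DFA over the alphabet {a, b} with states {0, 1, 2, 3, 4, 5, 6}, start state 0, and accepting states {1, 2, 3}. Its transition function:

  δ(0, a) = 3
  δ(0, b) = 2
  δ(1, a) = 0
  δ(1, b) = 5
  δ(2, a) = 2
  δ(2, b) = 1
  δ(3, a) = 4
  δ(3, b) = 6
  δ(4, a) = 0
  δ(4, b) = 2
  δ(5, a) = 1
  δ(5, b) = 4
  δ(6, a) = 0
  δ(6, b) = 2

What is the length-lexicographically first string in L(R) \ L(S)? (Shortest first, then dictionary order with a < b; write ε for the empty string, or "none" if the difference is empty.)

The string ab is accepted by R but not by S.
No shorter string lies in the difference, and ab is the lexicographically first length-2 string in L(R) \ L(S).

ab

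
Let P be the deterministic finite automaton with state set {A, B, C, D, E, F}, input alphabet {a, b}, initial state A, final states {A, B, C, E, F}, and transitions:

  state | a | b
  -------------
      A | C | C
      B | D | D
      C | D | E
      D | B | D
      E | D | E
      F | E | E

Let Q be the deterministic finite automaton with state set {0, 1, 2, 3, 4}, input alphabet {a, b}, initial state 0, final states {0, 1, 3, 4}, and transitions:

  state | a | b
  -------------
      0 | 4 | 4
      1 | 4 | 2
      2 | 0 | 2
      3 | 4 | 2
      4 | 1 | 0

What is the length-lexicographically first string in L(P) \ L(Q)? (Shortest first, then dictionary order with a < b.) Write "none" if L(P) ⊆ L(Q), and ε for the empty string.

Exploring the product automaton P × Q from the start pair (A, 0), following both machines on each input symbol, reaches 11 state pairs: (A, 0), (C, 4), (D, 1), (E, 0), (B, 4), (D, 2), (D, 4), (E, 4), (D, 0), (B, 0), (B, 1).
P accepts in {A, B, C, E, F} and Q accepts in {0, 1, 3, 4}. The reachable pairs whose P-component is accepting are (A, 0), (C, 4), (E, 0), (B, 4), (E, 4), (B, 0), (B, 1); in each of them the Q-component is accepting too, so the product for L(P) \ L(Q) (P-component accepting, Q-component rejecting) has no reachable accepting pair and the difference is empty.
So every string accepted by P is also accepted by Q: L(P) \ L(Q) = ∅ and there is no such string.

none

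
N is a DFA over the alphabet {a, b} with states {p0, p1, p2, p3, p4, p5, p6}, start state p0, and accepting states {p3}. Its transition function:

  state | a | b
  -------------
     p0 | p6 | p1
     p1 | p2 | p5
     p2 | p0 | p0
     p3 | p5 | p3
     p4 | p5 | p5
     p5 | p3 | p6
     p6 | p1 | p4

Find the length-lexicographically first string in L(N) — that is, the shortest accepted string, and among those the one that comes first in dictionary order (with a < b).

bba

A breadth-first search from p0 reaches an accepting state first via the path p0 → p1 → p5 → p3 on input bba.
No string of length < 3 is accepted (BFS exhausts all shorter strings without reaching an accepting state), and bba is the lexicographically least accepting string of length 3.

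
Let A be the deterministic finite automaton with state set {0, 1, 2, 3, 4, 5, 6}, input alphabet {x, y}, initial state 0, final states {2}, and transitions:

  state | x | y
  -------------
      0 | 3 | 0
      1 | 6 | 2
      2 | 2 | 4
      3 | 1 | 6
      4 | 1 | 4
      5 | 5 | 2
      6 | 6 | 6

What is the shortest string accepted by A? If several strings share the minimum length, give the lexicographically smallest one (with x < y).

A breadth-first search from 0 reaches an accepting state first via the path 0 → 3 → 1 → 2 on input xxy.
No string of length < 3 is accepted (BFS exhausts all shorter strings without reaching an accepting state), and xxy is the lexicographically least accepting string of length 3.

xxy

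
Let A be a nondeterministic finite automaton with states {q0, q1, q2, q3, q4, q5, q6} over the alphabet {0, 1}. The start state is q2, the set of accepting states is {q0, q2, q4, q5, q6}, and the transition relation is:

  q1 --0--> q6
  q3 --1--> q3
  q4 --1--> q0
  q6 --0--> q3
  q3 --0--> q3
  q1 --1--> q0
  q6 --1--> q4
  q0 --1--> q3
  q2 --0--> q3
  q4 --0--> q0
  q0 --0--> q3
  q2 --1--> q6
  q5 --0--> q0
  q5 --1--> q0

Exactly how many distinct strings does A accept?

5

The useful subgraph on states {q0, q2, q4, q6} is acyclic, so L(A) is finite; the longest accepting path visits 4 useful states, giving maximum string length 3.
Counting accepting paths from q2 by length: 1 of length 0, 1 of length 1, 1 of length 2, 2 of length 3. Total 5.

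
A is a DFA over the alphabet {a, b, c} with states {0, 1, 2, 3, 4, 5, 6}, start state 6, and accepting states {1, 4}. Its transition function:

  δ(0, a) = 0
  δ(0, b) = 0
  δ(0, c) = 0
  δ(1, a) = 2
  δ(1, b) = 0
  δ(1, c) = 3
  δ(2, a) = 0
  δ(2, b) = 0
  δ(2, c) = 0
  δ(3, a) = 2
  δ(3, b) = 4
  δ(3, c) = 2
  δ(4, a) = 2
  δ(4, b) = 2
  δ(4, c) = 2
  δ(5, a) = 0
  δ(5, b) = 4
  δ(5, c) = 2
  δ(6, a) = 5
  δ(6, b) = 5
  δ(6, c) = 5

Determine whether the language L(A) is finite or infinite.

The useful states (reachable from 6 and able to reach an accepting state) are {4, 5, 6}.
Restricted to these states the transition graph has no cycle, so every accepting path has bounded length and L is finite.

finite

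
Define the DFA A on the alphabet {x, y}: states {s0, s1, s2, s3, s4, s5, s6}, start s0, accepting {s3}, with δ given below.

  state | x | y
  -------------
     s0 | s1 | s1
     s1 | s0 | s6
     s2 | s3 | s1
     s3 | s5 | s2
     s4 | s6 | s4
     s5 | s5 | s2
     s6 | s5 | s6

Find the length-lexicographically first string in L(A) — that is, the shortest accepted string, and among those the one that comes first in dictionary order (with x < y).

xyxyx

A breadth-first search from s0 reaches an accepting state first via the path s0 → s1 → s6 → s5 → s2 → s3 on input xyxyx.
No string of length < 5 is accepted (BFS exhausts all shorter strings without reaching an accepting state), and xyxyx is the lexicographically least accepting string of length 5.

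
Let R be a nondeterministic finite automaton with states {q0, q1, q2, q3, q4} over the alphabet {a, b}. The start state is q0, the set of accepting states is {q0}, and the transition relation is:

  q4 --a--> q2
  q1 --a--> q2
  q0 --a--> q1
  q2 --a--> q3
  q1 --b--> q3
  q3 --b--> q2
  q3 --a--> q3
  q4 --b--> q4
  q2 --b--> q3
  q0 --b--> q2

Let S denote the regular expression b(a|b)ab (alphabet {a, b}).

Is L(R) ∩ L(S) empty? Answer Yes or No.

Yes

Converting the expression S to a DFA (subset construction, then merging equivalent states) gives the minimal DFA with states {s0, s1, s2, s3, s4, s5}, start state s0, accepting states {s5} and transitions s0: a→s1, b→s2; s1: a→s1, b→s1; s2: a→s3, b→s3; s3: a→s4, b→s1; s4: a→s1, b→s5; s5: a→s1, b→s1.
Exploring the product automaton R × S from the start pair (q0, s0), following both machines on each input symbol, reaches 8 state pairs: (q0, s0), (q1, s1), (q2, s2), (q2, s1), (q3, s1), (q3, s3), (q3, s4), (q2, s5).
R accepts in {q0} and S accepts in {s5}; no reachable pair has both components accepting, so no string drives both machines to acceptance simultaneously and L(R) ∩ L(S) = ∅.
So no string is accepted by both, and the intersection is empty.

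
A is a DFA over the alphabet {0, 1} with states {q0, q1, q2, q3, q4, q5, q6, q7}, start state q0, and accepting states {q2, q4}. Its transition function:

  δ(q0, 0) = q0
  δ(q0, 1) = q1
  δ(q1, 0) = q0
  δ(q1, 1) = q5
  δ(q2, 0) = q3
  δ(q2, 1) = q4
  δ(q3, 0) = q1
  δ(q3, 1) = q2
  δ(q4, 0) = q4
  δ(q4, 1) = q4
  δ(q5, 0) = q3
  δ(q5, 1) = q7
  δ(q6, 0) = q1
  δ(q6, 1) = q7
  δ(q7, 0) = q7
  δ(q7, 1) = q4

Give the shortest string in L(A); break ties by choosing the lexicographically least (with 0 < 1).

1101

A breadth-first search from q0 reaches an accepting state first via the path q0 → q1 → q5 → q3 → q2 on input 1101.
No string of length < 4 is accepted (BFS exhausts all shorter strings without reaching an accepting state), and 1101 is the lexicographically least accepting string of length 4.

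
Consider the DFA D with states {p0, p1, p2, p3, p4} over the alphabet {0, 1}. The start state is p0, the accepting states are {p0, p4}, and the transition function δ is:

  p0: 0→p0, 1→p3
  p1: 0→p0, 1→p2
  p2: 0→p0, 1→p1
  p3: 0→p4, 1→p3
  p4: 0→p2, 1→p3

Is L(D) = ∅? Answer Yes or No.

No

The empty string ε is accepted: the run p0 ends in the accepting state p0.
Since at least one string is accepted, L(D) is not empty.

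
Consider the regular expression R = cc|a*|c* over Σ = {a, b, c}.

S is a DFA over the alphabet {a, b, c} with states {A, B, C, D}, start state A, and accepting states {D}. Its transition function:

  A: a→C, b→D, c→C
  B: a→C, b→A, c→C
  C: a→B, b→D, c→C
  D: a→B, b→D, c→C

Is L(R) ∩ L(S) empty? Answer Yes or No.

Converting the expression R to a DFA (subset construction, then merging equivalent states) gives the minimal DFA with states {r0, r1, r2, r3}, start state r0, accepting states {r0, r1, r3} and transitions r0: a→r1, b→r2, c→r3; r1: a→r1, b→r2, c→r2; r2: a→r2, b→r2, c→r2; r3: a→r2, b→r2, c→r3.
Exploring the product automaton R × S from the start pair (r0, A), following both machines on each input symbol, reaches 8 state pairs: (r0, A), (r1, C), (r2, D), (r3, C), (r1, B), (r2, C), (r2, B), (r2, A).
R accepts in {r0, r1, r3} and S accepts in {D}; no reachable pair has both components accepting, so no string drives both machines to acceptance simultaneously and L(R) ∩ L(S) = ∅.
So no string is accepted by both, and the intersection is empty.

Yes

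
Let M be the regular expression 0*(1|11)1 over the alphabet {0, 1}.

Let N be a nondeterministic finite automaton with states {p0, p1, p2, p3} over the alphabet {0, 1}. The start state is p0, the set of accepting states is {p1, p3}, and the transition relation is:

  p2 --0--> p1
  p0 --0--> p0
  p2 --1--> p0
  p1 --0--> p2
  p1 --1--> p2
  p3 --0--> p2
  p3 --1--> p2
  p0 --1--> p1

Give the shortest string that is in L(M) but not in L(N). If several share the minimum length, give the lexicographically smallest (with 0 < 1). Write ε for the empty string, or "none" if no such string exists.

The string 11 is accepted by M but not by N.
No shorter string lies in the difference, and 11 is the lexicographically first length-2 string in L(M) \ L(N).

11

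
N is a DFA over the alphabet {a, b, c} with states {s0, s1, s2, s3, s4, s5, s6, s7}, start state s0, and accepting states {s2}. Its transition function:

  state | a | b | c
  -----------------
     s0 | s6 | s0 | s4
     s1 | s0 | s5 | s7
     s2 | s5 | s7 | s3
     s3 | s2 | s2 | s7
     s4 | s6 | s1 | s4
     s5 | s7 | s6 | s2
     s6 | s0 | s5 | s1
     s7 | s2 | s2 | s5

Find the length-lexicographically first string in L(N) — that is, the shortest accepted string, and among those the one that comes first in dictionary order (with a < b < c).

A breadth-first search from s0 reaches an accepting state first via the path s0 → s6 → s5 → s2 on input abc.
No string of length < 3 is accepted (BFS exhausts all shorter strings without reaching an accepting state), and abc is the lexicographically least accepting string of length 3.

abc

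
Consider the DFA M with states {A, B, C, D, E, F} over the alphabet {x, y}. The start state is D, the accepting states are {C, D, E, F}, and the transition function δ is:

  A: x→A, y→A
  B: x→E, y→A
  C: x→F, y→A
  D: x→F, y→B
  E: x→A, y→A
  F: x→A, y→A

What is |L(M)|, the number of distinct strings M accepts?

The useful subgraph on states {B, D, E, F} is acyclic, so L(M) is finite; the longest accepting path visits 3 useful states, giving maximum string length 2.
Counting accepting paths from D by length: 1 of length 0, 1 of length 1, 1 of length 2. Total 3.

3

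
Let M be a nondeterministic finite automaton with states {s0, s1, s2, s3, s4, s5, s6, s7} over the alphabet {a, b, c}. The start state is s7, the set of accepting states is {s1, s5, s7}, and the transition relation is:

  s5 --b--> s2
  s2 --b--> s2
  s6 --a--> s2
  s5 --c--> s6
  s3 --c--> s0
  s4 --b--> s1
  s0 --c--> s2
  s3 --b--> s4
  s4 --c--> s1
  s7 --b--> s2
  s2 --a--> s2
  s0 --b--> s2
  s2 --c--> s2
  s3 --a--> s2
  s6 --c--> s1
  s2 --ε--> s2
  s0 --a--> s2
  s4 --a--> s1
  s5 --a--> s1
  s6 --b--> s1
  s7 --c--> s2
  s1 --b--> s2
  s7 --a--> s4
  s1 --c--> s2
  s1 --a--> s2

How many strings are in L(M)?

The useful subgraph on states {s1, s4, s7} is acyclic, so L(M) is finite; the longest accepting path visits 3 useful states, giving maximum string length 2.
Counting accepting paths from s7 by length: 1 of length 0, 3 of length 2. Total 4.

4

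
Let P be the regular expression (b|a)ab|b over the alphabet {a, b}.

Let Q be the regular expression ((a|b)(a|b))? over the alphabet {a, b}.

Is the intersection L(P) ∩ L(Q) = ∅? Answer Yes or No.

Yes

Converting the expression P to a DFA (subset construction, then merging equivalent states) gives the minimal DFA with states {p0, p1, p2, p3, p4, p5}, start state p0, accepting states {p2, p5} and transitions p0: a→p1, b→p2; p1: a→p3, b→p4; p2: a→p3, b→p4; p3: a→p4, b→p5; p4: a→p4, b→p4; p5: a→p4, b→p4.
Converting the expression Q to a DFA (subset construction, then merging equivalent states) gives the minimal DFA with states {q0, q1, q2, q3}, start state q0, accepting states {q0, q2} and transitions q0: a→q1, b→q1; q1: a→q2, b→q2; q2: a→q3, b→q3; q3: a→q3, b→q3.
Exploring the product automaton P × Q from the start pair (p0, q0), following both machines on each input symbol, reaches 7 state pairs: (p0, q0), (p1, q1), (p2, q1), (p3, q2), (p4, q2), (p4, q3), (p5, q3).
P accepts in {p2, p5} and Q accepts in {q0, q2}; no reachable pair has both components accepting, so no string drives both machines to acceptance simultaneously and L(P) ∩ L(Q) = ∅.
So no string is accepted by both, and the intersection is empty.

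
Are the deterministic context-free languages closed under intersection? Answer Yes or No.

DCFLs are closed under complement (normalise the DPDA to read all of its input, then flip the verdict). If they were also closed under intersection, De Morgan would make them closed under union; but {aⁿbⁿ : n≥0} and {aⁿb²ⁿ : n≥0} are DCFLs (push the a's; pop one per b, respectively one per two b's) whose union no deterministic PDA accepts: a DPDA for it would have a single run on aⁿb²ⁿ, accepting after the prefix aⁿbⁿ and accepting again after n more b's; an ordinary PDA that simulates it on a's and b's and, at any moment when it is accepting, may switch to reading only a fresh letter c while feeding each c to the simulation as a b, would accept aⁱbʲcᵏ (k≥1) exactly when both aⁱbʲ and aⁱbʲ⁺ᵏ are in the language, i.e. its language intersected with the regular set a*b*c⁺ would be exactly {aⁿbⁿcⁿ : n≥1} — impossible, since context-free languages are closed under intersection with regular sets and {aⁿbⁿcⁿ} is not context-free.

No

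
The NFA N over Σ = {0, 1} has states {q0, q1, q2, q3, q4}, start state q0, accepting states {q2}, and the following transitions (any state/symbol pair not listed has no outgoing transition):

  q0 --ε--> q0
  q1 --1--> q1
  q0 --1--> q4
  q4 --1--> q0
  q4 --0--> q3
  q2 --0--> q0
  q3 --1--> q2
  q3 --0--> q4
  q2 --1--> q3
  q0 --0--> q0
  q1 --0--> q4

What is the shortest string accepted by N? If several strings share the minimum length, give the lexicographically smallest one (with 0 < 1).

101

A breadth-first search from q0 reaches an accepting state first via the path q0 → q4 → q3 → q2 on input 101.
No string of length < 3 is accepted (BFS exhausts all shorter strings without reaching an accepting state), and 101 is the lexicographically least accepting string of length 3.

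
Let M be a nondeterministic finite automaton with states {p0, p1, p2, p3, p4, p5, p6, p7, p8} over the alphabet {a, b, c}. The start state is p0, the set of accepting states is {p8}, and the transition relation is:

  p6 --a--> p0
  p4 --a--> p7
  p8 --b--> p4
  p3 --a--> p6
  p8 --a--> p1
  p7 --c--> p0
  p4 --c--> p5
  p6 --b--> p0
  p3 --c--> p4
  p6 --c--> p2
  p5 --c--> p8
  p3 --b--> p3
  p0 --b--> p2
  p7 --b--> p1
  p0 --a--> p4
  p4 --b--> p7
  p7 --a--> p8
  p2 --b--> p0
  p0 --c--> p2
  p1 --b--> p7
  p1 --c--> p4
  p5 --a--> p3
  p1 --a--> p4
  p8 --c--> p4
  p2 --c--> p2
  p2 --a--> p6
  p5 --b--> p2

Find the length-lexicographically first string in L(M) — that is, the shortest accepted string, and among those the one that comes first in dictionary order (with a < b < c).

A breadth-first search from p0 reaches an accepting state first via the path p0 → p4 → p7 → p8 on input aaa.
No string of length < 3 is accepted (BFS exhausts all shorter strings without reaching an accepting state), and aaa is the lexicographically least accepting string of length 3.

aaa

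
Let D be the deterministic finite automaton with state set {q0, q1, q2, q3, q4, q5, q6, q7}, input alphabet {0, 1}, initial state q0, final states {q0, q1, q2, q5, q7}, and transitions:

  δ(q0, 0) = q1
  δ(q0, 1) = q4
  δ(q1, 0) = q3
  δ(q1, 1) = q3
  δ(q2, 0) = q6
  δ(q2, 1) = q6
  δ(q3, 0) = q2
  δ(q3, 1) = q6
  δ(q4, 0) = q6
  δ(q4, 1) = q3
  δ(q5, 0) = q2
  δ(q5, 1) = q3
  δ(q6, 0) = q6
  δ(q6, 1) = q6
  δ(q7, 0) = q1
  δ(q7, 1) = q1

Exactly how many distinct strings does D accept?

5

The useful subgraph on states {q0, q1, q2, q3, q4} is acyclic, so L(D) is finite; the longest accepting path visits 4 useful states, giving maximum string length 3.
Counting accepting paths from q0 by length: 1 of length 0, 1 of length 1, 3 of length 3. Total 5.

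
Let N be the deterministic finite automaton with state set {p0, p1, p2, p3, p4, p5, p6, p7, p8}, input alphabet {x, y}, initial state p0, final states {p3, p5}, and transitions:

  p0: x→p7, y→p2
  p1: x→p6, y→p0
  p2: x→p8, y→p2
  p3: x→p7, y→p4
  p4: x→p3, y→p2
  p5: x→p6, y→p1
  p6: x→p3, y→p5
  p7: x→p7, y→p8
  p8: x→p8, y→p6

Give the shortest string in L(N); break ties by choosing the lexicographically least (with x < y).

xyyx

A breadth-first search from p0 reaches an accepting state first via the path p0 → p7 → p8 → p6 → p3 on input xyyx.
No string of length < 4 is accepted (BFS exhausts all shorter strings without reaching an accepting state), and xyyx is the lexicographically least accepting string of length 4.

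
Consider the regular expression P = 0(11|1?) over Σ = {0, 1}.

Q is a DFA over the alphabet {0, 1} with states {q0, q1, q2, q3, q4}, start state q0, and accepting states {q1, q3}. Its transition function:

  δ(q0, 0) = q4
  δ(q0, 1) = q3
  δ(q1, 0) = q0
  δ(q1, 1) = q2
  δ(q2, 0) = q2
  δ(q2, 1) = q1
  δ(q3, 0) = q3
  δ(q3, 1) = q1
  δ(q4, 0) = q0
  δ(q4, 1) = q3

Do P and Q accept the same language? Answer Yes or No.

The string 0 is accepted by P but rejected by Q.
So L(P) ≠ L(Q).

No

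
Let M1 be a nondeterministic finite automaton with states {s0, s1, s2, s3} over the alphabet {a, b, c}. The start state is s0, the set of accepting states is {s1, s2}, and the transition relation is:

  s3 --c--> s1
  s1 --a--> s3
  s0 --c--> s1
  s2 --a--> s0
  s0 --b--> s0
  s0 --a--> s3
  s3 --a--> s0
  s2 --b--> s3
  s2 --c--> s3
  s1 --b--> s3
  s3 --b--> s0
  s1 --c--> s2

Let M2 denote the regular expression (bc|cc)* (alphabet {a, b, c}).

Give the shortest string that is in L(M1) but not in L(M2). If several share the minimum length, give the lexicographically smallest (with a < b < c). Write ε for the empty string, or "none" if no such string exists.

c

The string c is accepted by M1 but not by M2.
No shorter string lies in the difference, and c is the lexicographically first length-1 string in L(M1) \ L(M2).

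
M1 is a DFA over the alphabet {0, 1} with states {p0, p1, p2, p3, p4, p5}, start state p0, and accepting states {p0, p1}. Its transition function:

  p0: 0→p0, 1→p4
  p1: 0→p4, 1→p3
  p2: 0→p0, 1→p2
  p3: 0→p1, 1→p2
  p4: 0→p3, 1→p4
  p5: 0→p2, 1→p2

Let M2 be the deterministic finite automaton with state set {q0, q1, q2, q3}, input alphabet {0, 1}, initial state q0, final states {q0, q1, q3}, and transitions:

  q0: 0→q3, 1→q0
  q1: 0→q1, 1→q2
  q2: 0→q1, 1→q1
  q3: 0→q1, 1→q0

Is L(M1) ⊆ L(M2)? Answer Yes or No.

Exploring the product automaton M1 × M2 from the start pair (p0, q0), following both machines on each input symbol, reaches 13 state pairs: (p0, q0), (p0, q3), (p4, q0), (p0, q1), (p3, q3), (p4, q2), (p1, q1), (p2, q0), (p3, q1), (p4, q1), (p3, q2), (p2, q2), (p2, q1).
M1 accepts in {p0, p1} and M2 accepts in {q0, q1, q3}. The reachable pairs whose M1-component is accepting are (p0, q0), (p0, q3), (p0, q1), (p1, q1); in each of them the M2-component is accepting too, so the product for L(M1) \ L(M2) (M1-component accepting, M2-component rejecting) has no reachable accepting pair and the difference is empty.
Hence every string in L(M1) is also in L(M2).

Yes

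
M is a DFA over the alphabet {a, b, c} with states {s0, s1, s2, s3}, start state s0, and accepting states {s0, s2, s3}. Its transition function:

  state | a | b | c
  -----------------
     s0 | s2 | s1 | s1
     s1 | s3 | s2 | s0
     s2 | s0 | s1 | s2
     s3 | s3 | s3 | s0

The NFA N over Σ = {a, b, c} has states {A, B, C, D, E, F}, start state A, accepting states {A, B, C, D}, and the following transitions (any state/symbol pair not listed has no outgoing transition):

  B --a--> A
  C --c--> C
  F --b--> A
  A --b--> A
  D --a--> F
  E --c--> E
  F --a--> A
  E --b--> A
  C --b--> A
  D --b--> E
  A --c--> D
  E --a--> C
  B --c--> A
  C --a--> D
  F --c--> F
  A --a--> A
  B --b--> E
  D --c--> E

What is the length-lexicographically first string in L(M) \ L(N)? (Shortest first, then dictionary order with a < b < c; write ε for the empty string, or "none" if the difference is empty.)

The string ca is accepted by M but not by N.
No shorter string lies in the difference, and ca is the lexicographically first length-2 string in L(M) \ L(N).

ca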